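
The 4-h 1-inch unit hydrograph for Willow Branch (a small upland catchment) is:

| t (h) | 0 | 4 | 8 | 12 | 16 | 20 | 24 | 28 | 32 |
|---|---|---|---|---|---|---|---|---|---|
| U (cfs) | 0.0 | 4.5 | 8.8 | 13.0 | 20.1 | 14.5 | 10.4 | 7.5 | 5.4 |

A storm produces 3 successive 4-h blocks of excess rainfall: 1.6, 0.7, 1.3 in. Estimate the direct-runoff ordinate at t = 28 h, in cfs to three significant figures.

Q ≈ 38.1 cfs

By discrete convolution, Q_j = Σ (P_i / 1 in) · U_{j−i}.
At t = 28 h (j=7): Q = (1.6/1)·7.5 + (0.7/1)·10.4 + (1.3/1)·14.5 = 38.1 cfs.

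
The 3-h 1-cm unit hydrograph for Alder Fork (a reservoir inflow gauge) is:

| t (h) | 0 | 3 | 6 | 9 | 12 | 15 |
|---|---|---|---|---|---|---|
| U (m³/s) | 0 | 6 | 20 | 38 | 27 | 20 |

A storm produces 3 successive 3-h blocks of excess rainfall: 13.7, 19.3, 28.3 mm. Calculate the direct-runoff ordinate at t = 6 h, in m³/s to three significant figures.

Q ≈ 39.0 m³/s

By discrete convolution, Q_j = Σ (P_i / 10 mm) · U_{j−i}.
At t = 6 h (j=2): Q = (13.7/10)·20 + (19.3/10)·6 + (28.3/10)·0 = 39.0 m³/s.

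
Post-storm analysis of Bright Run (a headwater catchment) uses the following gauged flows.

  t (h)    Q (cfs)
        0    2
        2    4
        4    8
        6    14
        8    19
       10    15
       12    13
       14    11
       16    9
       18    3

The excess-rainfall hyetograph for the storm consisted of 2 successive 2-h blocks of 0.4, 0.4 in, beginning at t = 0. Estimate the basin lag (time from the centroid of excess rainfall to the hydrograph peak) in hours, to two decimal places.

Centroid of excess rainfall: t_c = Σ P_i·t̄_i / ΣP_i = 2.0000 h (block centres at 1, 3 h).
Hydrograph peak occurs at t = 8 h, so basin lag t_L = 8 − 2.0000 = 6.00 h.

t_L ≈ 6.00 h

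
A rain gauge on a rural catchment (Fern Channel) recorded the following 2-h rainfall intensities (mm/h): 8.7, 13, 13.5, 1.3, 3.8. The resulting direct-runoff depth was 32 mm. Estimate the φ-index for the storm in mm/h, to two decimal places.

φ ≈ 6.40 mm/h

Only the 3 blocks with intensity above φ contribute runoff: 8.7, 13, 13.5 mm/h.
Σ(I−φ)·Δt = d  ⇒  (8.7+13+13.5 − 3φ)·2 = 32
φ = (35.20 − 32/2) / 3 = 6.40 mm/h.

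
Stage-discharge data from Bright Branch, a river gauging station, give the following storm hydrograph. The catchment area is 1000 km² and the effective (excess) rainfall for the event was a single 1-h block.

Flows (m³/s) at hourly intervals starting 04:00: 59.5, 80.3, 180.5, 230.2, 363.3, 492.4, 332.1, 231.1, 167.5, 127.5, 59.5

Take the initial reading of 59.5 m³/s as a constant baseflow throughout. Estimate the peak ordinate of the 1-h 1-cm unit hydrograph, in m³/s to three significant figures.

U_p ≈ 720 m³/s

Direct runoff: 0.0, 20.8, 121.0, 170.7, 303.8, 432.9, 272.6, 171.6, 108.0, 68.0, 0.0 m³/s; ΣQ_DR = 1669 m³/s, peak = 432.9 m³/s.
Runoff depth d = ΣQ_DR·Δt / A = 1669 × 3600 / (1000 km²) = 6.010 mm.
The 1-cm UH is the DRH scaled by (10 mm)/d, so U_p = 432.9 × 10/6.010 = 720 m³/s.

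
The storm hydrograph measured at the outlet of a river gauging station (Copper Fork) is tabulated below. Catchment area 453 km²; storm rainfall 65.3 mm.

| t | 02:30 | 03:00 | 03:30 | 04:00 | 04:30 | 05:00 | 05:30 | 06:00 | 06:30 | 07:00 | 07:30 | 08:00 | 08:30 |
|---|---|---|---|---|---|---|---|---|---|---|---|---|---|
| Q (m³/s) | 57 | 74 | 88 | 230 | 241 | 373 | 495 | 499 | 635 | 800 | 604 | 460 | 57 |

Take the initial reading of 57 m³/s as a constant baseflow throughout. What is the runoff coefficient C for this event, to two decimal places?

C ≈ 0.24

ΣQ_DR = 3872 m³/s; V = ΣQ_DR·Δt = 6.970 × 10^6 m³.
Runoff depth d = V / A = 15.39 mm.
C = d / P = 15.39 / 65.3 = 0.24.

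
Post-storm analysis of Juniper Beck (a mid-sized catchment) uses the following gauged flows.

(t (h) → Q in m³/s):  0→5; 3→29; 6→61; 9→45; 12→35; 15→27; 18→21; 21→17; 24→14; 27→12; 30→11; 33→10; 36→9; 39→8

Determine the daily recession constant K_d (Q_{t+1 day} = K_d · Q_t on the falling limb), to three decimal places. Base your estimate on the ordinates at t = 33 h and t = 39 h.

Between t = 33 h and t = 39 h the flow falls from 10 to 8 m³/s over 2×3 h = 6 h.
Per-interval ratio K = (8/10)^(1/2) = 0.8944; K_d = K^(24/3) = 0.410.

K_d ≈ 0.410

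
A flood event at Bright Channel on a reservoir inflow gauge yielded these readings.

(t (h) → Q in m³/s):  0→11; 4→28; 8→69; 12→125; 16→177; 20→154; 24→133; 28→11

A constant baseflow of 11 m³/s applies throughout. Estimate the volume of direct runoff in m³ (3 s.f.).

V ≈ 8.93 × 10^6 m³

Direct-runoff ordinates (Q − Q_b): 0.0, 17.0, 58.0, 114.0, 166.0, 143.0, 122.0, 0.0 m³/s.
ΣQ_DR = 620.0 m³/s.
With Δt = 4 h = 14400 s, V = ΣQ_DR · Δt = 620.0 × 14400 = 8.93 × 10^6 m³.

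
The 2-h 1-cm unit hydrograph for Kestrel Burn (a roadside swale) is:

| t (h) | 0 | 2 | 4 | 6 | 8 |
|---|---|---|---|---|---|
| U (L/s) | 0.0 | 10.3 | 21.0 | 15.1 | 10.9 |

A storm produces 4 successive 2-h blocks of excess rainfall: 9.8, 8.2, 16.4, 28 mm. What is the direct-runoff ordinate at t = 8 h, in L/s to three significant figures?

Q ≈ 86.3 L/s

By discrete convolution, Q_j = Σ (P_i / 10 mm) · U_{j−i}.
At t = 8 h (j=4): Q = (9.8/10)·10.9 + (8.2/10)·15.1 + (16.4/10)·21.0 + (28/10)·10.3 = 86.3 L/s.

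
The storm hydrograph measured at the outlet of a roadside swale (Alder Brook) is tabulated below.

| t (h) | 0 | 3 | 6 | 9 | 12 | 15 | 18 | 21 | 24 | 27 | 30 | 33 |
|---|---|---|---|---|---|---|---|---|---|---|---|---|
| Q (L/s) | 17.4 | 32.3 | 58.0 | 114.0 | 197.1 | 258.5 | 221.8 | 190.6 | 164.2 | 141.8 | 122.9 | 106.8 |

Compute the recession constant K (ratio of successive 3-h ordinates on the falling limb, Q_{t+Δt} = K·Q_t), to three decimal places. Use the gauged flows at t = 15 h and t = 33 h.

K ≈ 0.863

Using the recession-limb readings at t = 15 h and t = 33 h: Q falls from 258.5 to 106.8 L/s over 6 intervals.
K = (Q₂/Q₁)^(1/6) = (106.8/258.5)^(1/6) = 0.863.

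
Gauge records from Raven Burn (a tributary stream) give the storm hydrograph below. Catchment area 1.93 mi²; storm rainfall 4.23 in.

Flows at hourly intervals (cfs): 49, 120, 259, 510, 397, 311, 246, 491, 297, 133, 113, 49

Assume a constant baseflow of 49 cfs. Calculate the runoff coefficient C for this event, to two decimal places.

ΣQ_DR = 2387 cfs; V = ΣQ_DR·Δt = 8.593 × 10^6 ft³.
Runoff depth d = V / A = 1.917 in.
C = d / P = 1.917 / 4.23 = 0.45.

C ≈ 0.45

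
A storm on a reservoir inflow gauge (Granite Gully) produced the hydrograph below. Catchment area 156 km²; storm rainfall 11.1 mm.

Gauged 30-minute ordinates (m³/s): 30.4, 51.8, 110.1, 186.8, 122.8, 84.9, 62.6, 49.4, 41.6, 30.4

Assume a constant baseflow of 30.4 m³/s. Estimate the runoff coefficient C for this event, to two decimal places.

ΣQ_DR = 466.8 m³/s; V = ΣQ_DR·Δt = 8.402 × 10^5 m³.
Runoff depth d = V / A = 5.386 mm.
C = d / P = 5.386 / 11.1 = 0.49.

C ≈ 0.49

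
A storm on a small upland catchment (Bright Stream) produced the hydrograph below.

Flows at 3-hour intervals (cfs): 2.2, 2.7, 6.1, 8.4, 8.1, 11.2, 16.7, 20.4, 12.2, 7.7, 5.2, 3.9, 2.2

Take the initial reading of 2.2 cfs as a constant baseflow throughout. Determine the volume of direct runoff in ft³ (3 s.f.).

Direct-runoff ordinates (Q − Q_b): 0.0, 0.5, 3.9, 6.2, 5.9, 9.0, 14.5, 18.2, 10.0, 5.5, 3.0, 1.7, 0.0 cfs.
ΣQ_DR = 78.40 cfs.
With Δt = 3 h = 10800 s, V = ΣQ_DR · Δt = 78.40 × 10800 = 8.47 × 10^5 ft³.

V ≈ 8.47 × 10^5 ft³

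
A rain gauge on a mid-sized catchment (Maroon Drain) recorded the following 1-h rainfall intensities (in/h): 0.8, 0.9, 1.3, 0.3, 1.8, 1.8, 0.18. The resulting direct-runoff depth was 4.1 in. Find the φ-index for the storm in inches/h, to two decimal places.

Only the 5 blocks with intensity above φ contribute runoff: 0.8, 0.9, 1.3, 1.8, 1.8 in/h.
Σ(I−φ)·Δt = d  ⇒  (0.8+0.9+1.3+1.8+1.8 − 5φ)·1 = 4.1
φ = (6.600 − 4.1/1) / 5 = 0.50 in/h.

φ ≈ 0.50 in/h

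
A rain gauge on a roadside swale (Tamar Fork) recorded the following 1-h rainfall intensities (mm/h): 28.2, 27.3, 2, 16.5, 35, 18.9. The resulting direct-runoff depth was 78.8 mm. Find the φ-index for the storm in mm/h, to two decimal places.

Only the 5 blocks with intensity above φ contribute runoff: 28.2, 27.3, 16.5, 35, 18.9 mm/h.
Σ(I−φ)·Δt = d  ⇒  (28.2+27.3+16.5+35+18.9 − 5φ)·1 = 78.8
φ = (125.9 − 78.8/1) / 5 = 9.42 mm/h.

φ ≈ 9.42 mm/h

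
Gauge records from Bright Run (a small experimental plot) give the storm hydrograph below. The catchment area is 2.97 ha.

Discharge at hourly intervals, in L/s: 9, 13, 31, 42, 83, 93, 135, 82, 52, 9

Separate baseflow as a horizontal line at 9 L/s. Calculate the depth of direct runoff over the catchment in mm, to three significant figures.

d ≈ 55.6 mm

Direct runoff: 0.0, 4.0, 22.0, 33.0, 74.0, 84.0, 126.0, 73.0, 43.0, 0.0 L/s; ΣQ_DR = 459.0 L/s.
V = ΣQ_DR · Δt = 459.0 × 3600 s = 1.652 × 10^6 L.
Over A = 2.97 ha, depth = V / A = 55.6 mm.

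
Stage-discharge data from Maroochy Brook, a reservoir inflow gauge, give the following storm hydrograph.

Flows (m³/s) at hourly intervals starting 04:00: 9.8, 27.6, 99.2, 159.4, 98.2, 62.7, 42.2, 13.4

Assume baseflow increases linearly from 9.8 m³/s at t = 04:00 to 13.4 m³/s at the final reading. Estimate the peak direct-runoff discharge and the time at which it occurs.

Q_p = 148.06 m³/s at t = 07:00

Subtracting baseflow gives direct-runoff ordinates: 0.00, 17.29, 88.37, 148.06, 86.34, 50.33, 29.31, 0.00 m³/s.
The maximum is 148.06 m³/s, occurring at the reading for t = 07:00.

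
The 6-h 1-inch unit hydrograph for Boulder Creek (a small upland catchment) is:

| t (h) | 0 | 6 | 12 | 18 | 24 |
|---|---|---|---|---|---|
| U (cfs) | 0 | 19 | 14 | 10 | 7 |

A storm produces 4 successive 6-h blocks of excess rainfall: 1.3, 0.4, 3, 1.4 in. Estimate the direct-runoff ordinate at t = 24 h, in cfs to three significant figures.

By discrete convolution, Q_j = Σ (P_i / 1 in) · U_{j−i}.
At t = 24 h (j=4): Q = (1.3/1)·7 + (0.4/1)·10 + (3/1)·14 + (1.4/1)·19 = 81.7 cfs.

Q ≈ 81.7 cfs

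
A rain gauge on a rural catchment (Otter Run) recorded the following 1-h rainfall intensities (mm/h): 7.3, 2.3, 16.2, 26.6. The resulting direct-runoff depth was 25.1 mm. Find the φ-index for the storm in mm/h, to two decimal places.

Only the 2 blocks with intensity above φ contribute runoff: 16.2, 26.6 mm/h.
Σ(I−φ)·Δt = d  ⇒  (16.2+26.6 − 2φ)·1 = 25.1
φ = (42.80 − 25.1/1) / 2 = 8.85 mm/h.

φ ≈ 8.85 mm/h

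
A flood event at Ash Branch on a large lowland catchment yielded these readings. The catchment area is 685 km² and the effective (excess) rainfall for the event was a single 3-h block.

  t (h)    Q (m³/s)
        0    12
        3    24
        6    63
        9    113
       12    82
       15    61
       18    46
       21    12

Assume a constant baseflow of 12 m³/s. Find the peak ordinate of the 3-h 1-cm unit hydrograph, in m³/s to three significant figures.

U_p ≈ 202 m³/s

Direct runoff: 0.0, 12.0, 51.0, 101.0, 70.0, 49.0, 34.0, 0.0 m³/s; ΣQ_DR = 317.0 m³/s, peak = 101.0 m³/s.
Runoff depth d = ΣQ_DR·Δt / A = 317.0 × 10800 / (685 km²) = 4.998 mm.
The 1-cm UH is the DRH scaled by (10 mm)/d, so U_p = 101.0 × 10/4.998 = 202 m³/s.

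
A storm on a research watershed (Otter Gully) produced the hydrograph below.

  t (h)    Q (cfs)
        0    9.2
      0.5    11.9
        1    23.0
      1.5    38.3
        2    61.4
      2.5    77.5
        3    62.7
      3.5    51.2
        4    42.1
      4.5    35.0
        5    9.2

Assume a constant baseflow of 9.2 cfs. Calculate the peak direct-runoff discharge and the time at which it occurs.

Q_p = 68.3 cfs at t = 2.5 h

Subtracting baseflow gives direct-runoff ordinates: 0.0, 2.7, 13.8, 29.1, 52.2, 68.3, 53.5, 42.0, 32.9, 25.8, 0.0 cfs.
The maximum is 68.3 cfs, occurring at the reading for t = 2.5 h.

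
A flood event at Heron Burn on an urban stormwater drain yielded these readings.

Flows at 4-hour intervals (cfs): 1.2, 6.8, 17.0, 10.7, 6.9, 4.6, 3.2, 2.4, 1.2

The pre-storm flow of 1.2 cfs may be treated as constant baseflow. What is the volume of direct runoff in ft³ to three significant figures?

Direct-runoff ordinates (Q − Q_b): 0.0, 5.6, 15.8, 9.5, 5.7, 3.4, 2.0, 1.2, 0.0 cfs.
ΣQ_DR = 43.20 cfs.
With Δt = 4 h = 14400 s, V = ΣQ_DR · Δt = 43.20 × 14400 = 6.22 × 10^5 ft³.

V ≈ 6.22 × 10^5 ft³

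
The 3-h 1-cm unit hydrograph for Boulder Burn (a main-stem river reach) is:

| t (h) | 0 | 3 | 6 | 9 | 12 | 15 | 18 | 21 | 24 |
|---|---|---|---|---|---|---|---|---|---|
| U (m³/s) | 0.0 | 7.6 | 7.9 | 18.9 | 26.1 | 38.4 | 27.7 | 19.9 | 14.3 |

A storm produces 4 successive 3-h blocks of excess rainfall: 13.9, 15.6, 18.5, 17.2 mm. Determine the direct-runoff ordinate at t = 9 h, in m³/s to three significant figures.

By discrete convolution, Q_j = Σ (P_i / 10 mm) · U_{j−i}.
At t = 9 h (j=3): Q = (13.9/10)·18.9 + (15.6/10)·7.9 + (18.5/10)·7.6 + (17.2/10)·0.0 = 52.7 m³/s.

Q ≈ 52.7 m³/s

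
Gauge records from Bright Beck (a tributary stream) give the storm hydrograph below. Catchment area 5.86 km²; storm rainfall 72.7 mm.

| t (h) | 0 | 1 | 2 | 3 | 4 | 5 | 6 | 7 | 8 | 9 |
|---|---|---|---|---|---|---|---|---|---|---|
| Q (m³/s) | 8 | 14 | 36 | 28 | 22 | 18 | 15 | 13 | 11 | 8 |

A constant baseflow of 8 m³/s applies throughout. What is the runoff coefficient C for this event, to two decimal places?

ΣQ_DR = 93.00 m³/s; V = ΣQ_DR·Δt = 3.348 × 10^5 m³.
Runoff depth d = V / A = 57.13 mm.
C = d / P = 57.13 / 72.7 = 0.79.

C ≈ 0.79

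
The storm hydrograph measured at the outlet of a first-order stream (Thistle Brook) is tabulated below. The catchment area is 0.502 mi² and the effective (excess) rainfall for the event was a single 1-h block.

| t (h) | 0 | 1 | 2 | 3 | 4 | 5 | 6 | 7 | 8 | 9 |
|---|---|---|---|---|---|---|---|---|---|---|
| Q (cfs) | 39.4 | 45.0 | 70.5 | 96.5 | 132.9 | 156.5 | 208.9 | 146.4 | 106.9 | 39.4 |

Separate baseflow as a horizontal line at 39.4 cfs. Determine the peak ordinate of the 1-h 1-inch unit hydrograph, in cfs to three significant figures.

U_p ≈ 84.7 cfs

Direct runoff: 0.0, 5.6, 31.1, 57.1, 93.5, 117.1, 169.5, 107.0, 67.5, 0.0 cfs; ΣQ_DR = 648.4 cfs, peak = 169.5 cfs.
Runoff depth d = ΣQ_DR·Δt / A = 648.4 × 3600 / (0.502 mi²) = 2.001 in.
The 1-inch UH is the DRH scaled by (1 in)/d, so U_p = 169.5 × 1/2.001 = 84.7 cfs.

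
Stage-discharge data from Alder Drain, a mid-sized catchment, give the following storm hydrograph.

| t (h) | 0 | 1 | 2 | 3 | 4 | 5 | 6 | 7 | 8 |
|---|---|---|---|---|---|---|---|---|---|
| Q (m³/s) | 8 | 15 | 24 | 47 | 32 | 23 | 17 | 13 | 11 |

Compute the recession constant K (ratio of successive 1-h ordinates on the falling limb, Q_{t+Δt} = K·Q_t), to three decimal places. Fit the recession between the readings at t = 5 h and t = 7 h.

K ≈ 0.752

Using the recession-limb readings at t = 5 h and t = 7 h: Q falls from 23 to 13 m³/s over 2 intervals.
K = (Q₂/Q₁)^(1/2) = (13/23)^(1/2) = 0.752.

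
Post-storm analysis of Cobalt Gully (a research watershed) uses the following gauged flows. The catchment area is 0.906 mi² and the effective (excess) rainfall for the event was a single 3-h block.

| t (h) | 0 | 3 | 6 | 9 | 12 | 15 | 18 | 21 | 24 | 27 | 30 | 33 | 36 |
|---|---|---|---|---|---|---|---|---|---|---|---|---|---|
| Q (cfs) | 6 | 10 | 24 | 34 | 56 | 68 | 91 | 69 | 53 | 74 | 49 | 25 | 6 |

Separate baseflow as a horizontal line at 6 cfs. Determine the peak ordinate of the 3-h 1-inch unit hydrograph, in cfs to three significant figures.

Direct runoff: 0.0, 4.0, 18.0, 28.0, 50.0, 62.0, 85.0, 63.0, 47.0, 68.0, 43.0, 19.0, 0.0 cfs; ΣQ_DR = 487.0 cfs, peak = 85.0 cfs.
Runoff depth d = ΣQ_DR·Δt / A = 487.0 × 10800 / (0.906 mi²) = 2.499 in.
The 1-inch UH is the DRH scaled by (1 in)/d, so U_p = 85.0 × 1/2.499 = 34.0 cfs.

U_p ≈ 34.0 cfs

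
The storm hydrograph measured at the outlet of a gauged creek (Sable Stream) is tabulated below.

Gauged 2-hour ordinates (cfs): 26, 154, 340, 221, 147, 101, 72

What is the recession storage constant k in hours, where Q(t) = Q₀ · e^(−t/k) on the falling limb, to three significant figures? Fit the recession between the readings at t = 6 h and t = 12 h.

k ≈ 5.35 h

On the falling limb, Q drops from 221 to 72 cfs between t = 6 h and t = 12 h (Δt = 6 h).
k = −Δt / ln(Q₂/Q₁) = −6 / ln(72/221) = 5.35 h.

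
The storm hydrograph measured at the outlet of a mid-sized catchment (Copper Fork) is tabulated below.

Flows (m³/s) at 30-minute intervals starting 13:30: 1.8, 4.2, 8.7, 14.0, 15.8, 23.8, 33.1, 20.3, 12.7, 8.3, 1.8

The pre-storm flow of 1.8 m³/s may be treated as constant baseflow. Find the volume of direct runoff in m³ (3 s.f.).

V ≈ 2.24 × 10^5 m³

Direct-runoff ordinates (Q − Q_b): 0.0, 2.4, 6.9, 12.2, 14.0, 22.0, 31.3, 18.5, 10.9, 6.5, 0.0 m³/s.
ΣQ_DR = 124.7 m³/s.
With Δt = 0.5 h = 1800 s, V = ΣQ_DR · Δt = 124.7 × 1800 = 2.24 × 10^5 m³.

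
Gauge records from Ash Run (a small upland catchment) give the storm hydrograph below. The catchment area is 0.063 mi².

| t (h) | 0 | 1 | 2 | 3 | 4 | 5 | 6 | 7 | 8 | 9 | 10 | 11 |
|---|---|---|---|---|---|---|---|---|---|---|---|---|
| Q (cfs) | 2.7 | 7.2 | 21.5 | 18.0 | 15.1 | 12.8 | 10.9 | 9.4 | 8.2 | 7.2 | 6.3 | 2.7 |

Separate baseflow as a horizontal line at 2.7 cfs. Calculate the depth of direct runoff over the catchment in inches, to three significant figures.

Direct runoff: 0.0, 4.5, 18.8, 15.3, 12.4, 10.1, 8.2, 6.7, 5.5, 4.5, 3.6, 0.0 cfs; ΣQ_DR = 89.60 cfs.
V = ΣQ_DR · Δt = 89.60 × 3600 s = 3.226 × 10^5 ft³.
Over A = 0.063 mi², depth = V / A = 2.20 in.

d ≈ 2.20 in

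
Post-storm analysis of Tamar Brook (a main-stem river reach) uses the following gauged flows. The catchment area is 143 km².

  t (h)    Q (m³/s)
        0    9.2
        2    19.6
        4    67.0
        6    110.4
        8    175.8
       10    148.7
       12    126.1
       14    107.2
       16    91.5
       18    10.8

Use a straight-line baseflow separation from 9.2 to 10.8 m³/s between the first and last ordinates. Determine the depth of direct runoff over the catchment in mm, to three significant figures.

d ≈ 38.6 mm

Direct runoff: 0.00, 10.22, 57.44, 100.67, 165.89, 138.61, 115.83, 96.76, 80.88, 0.00 m³/s; ΣQ_DR = 766.3 m³/s.
V = ΣQ_DR · Δt = 766.3 × 7200 s = 5.517 × 10^6 m³.
Over A = 143 km², depth = V / A = 38.6 mm.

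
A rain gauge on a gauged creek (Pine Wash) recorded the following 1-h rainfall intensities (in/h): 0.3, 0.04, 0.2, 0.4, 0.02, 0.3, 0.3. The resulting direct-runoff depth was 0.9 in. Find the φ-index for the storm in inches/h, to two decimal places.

φ ≈ 0.12 in/h

Only the 5 blocks with intensity above φ contribute runoff: 0.3, 0.2, 0.4, 0.3, 0.3 in/h.
Σ(I−φ)·Δt = d  ⇒  (0.3+0.2+0.4+0.3+0.3 − 5φ)·1 = 0.9
φ = (1.500 − 0.9/1) / 5 = 0.12 in/h.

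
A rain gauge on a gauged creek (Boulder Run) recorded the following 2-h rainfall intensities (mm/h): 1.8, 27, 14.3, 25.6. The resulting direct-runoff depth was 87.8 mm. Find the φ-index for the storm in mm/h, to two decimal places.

φ ≈ 7.67 mm/h

Only the 3 blocks with intensity above φ contribute runoff: 27, 14.3, 25.6 mm/h.
Σ(I−φ)·Δt = d  ⇒  (27+14.3+25.6 − 3φ)·2 = 87.8
φ = (66.90 − 87.8/2) / 3 = 7.67 mm/h.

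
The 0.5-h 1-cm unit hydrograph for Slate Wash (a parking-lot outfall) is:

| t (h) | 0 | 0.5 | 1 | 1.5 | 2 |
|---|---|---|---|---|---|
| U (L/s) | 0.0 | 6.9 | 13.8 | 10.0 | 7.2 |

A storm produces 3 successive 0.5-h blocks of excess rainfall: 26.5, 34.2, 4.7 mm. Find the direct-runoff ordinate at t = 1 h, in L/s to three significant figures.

Q ≈ 60.2 L/s

By discrete convolution, Q_j = Σ (P_i / 10 mm) · U_{j−i}.
At t = 1 h (j=2): Q = (26.5/10)·13.8 + (34.2/10)·6.9 + (4.7/10)·0.0 = 60.2 L/s.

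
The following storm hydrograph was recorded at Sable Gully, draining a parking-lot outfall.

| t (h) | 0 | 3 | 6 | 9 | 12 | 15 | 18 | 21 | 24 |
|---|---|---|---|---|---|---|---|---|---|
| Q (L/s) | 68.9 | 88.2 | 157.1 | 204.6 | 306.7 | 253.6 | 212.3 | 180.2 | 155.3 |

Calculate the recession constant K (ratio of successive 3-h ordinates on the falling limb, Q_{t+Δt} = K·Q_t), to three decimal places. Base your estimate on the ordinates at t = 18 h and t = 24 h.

K ≈ 0.855

Using the recession-limb readings at t = 18 h and t = 24 h: Q falls from 212.3 to 155.3 L/s over 2 intervals.
K = (Q₂/Q₁)^(1/2) = (155.3/212.3)^(1/2) = 0.855.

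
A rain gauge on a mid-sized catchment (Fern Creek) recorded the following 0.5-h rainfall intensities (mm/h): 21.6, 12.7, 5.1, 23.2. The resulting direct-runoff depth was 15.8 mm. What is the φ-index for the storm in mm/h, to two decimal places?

Only the 3 blocks with intensity above φ contribute runoff: 21.6, 12.7, 23.2 mm/h.
Σ(I−φ)·Δt = d  ⇒  (21.6+12.7+23.2 − 3φ)·0.5 = 15.8
φ = (57.50 − 15.8/0.5) / 3 = 8.63 mm/h.

φ ≈ 8.63 mm/h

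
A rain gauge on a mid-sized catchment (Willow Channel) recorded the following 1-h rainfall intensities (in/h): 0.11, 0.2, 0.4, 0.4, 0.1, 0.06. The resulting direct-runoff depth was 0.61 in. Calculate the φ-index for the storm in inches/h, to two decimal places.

φ ≈ 0.13 in/h

Only the 3 blocks with intensity above φ contribute runoff: 0.2, 0.4, 0.4 in/h.
Σ(I−φ)·Δt = d  ⇒  (0.2+0.4+0.4 − 3φ)·1 = 0.61
φ = (1.000 − 0.61/1) / 3 = 0.13 in/h.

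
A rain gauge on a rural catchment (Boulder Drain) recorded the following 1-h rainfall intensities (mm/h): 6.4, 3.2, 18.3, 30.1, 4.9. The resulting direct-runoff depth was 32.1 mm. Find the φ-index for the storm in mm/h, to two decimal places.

Only the 2 blocks with intensity above φ contribute runoff: 18.3, 30.1 mm/h.
Σ(I−φ)·Δt = d  ⇒  (18.3+30.1 − 2φ)·1 = 32.1
φ = (48.40 − 32.1/1) / 2 = 8.15 mm/h.

φ ≈ 8.15 mm/h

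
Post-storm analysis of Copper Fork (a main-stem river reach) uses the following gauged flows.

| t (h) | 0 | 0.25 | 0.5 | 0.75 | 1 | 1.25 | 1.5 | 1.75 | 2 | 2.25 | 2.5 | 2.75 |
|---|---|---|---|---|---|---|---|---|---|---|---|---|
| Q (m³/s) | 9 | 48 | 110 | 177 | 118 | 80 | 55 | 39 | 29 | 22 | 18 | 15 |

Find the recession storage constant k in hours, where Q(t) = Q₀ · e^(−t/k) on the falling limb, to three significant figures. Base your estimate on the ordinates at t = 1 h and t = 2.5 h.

k ≈ 0.798 h

On the falling limb, Q drops from 118 to 18 m³/s between t = 1 h and t = 2.5 h (Δt = 1.5 h).
k = −Δt / ln(Q₂/Q₁) = −1.5 / ln(18/118) = 0.798 h.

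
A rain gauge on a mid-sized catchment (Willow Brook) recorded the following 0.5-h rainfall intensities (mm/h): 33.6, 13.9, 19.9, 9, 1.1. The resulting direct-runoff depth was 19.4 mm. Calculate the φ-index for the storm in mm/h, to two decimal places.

Only the 3 blocks with intensity above φ contribute runoff: 33.6, 13.9, 19.9 mm/h.
Σ(I−φ)·Δt = d  ⇒  (33.6+13.9+19.9 − 3φ)·0.5 = 19.4
φ = (67.40 − 19.4/0.5) / 3 = 9.53 mm/h.

φ ≈ 9.53 mm/h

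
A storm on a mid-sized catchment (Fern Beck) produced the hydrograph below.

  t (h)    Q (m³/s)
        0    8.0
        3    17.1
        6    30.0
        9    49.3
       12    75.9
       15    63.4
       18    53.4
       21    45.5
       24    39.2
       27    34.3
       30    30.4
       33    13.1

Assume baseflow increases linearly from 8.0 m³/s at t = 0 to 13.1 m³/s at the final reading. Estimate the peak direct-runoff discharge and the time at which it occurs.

Q_p = 66.05 m³/s at t = 12 h

Subtracting baseflow gives direct-runoff ordinates: 0.00, 8.64, 21.07, 39.91, 66.05, 53.08, 42.62, 34.25, 27.49, 22.13, 17.76, 0.00 m³/s.
The maximum is 66.05 m³/s, occurring at the reading for t = 12 h.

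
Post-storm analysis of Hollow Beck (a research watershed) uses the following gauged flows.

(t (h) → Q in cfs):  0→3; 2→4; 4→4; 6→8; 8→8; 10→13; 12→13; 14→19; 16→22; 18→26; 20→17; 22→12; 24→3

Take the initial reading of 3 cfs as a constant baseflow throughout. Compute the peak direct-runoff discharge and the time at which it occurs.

Q_p = 23.0 cfs at t = 18 h

Subtracting baseflow gives direct-runoff ordinates: 0.0, 1.0, 1.0, 5.0, 5.0, 10.0, 10.0, 16.0, 19.0, 23.0, 14.0, 9.0, 0.0 cfs.
The maximum is 23.0 cfs, occurring at the reading for t = 18 h.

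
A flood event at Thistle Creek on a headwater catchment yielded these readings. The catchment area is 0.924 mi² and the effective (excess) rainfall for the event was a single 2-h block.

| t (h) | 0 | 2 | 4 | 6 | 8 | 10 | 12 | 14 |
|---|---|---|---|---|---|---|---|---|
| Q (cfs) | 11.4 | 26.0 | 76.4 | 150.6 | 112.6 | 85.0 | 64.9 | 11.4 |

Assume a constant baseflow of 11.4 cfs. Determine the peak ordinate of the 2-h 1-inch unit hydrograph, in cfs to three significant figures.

Direct runoff: 0.0, 14.6, 65.0, 139.2, 101.2, 73.6, 53.5, 0.0 cfs; ΣQ_DR = 447.1 cfs, peak = 139.2 cfs.
Runoff depth d = ΣQ_DR·Δt / A = 447.1 × 7200 / (0.924 mi²) = 1.500 in.
The 1-inch UH is the DRH scaled by (1 in)/d, so U_p = 139.2 × 1/1.500 = 92.8 cfs.

U_p ≈ 92.8 cfs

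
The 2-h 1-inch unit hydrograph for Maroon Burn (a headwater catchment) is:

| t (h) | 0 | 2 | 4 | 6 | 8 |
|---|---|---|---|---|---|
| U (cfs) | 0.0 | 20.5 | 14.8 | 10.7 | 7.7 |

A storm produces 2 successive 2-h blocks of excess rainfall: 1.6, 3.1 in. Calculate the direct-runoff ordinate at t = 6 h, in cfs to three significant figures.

Q ≈ 63.0 cfs

By discrete convolution, Q_j = Σ (P_i / 1 in) · U_{j−i}.
At t = 6 h (j=3): Q = (1.6/1)·10.7 + (3.1/1)·14.8 = 63.0 cfs.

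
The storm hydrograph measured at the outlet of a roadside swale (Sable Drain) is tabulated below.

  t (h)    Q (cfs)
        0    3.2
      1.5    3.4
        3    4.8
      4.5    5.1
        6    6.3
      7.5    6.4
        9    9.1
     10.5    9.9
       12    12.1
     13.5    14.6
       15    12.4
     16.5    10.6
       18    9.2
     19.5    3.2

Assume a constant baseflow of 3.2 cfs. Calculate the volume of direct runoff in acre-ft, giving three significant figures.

V ≈ 8.12 acre-ft

Direct-runoff ordinates (Q − Q_b): 0.0, 0.2, 1.6, 1.9, 3.1, 3.2, 5.9, 6.7, 8.9, 11.4, 9.2, 7.4, 6.0, 0.0 cfs.
ΣQ_DR = 65.50 cfs.
With Δt = 1.5 h = 5400 s, V = ΣQ_DR · Δt = 65.50 × 5400 = 3.54 × 10^5 ft³ = 8.12 acre-ft.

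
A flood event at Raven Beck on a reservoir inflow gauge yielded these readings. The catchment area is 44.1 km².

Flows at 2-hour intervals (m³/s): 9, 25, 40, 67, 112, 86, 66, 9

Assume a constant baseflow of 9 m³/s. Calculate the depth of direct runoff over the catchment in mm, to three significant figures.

Direct runoff: 0.0, 16.0, 31.0, 58.0, 103.0, 77.0, 57.0, 0.0 m³/s; ΣQ_DR = 342.0 m³/s.
V = ΣQ_DR · Δt = 342.0 × 7200 s = 2.462 × 10^6 m³.
Over A = 44.1 km², depth = V / A = 55.8 mm.

d ≈ 55.8 mm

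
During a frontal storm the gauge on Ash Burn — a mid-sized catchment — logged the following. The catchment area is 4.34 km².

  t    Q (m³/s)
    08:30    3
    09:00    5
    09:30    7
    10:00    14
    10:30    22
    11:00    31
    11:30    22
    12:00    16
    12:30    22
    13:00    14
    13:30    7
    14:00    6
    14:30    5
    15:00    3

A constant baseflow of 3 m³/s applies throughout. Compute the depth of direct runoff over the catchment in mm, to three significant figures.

Direct runoff: 0.0, 2.0, 4.0, 11.0, 19.0, 28.0, 19.0, 13.0, 19.0, 11.0, 4.0, 3.0, 2.0, 0.0 m³/s; ΣQ_DR = 135.0 m³/s.
V = ΣQ_DR · Δt = 135.0 × 1800 s = 2.430 × 10^5 m³.
Over A = 4.34 km², depth = V / A = 56.0 mm.

d ≈ 56.0 mm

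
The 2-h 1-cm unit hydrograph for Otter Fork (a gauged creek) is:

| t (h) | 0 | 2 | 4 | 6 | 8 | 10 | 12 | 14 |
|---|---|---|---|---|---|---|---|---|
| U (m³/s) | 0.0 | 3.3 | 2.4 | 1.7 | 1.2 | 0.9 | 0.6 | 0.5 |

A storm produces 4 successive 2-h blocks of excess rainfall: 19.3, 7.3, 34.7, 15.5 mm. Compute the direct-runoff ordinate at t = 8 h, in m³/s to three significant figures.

By discrete convolution, Q_j = Σ (P_i / 10 mm) · U_{j−i}.
At t = 8 h (j=4): Q = (19.3/10)·1.2 + (7.3/10)·1.7 + (34.7/10)·2.4 + (15.5/10)·3.3 = 17.0 m³/s.

Q ≈ 17.0 m³/s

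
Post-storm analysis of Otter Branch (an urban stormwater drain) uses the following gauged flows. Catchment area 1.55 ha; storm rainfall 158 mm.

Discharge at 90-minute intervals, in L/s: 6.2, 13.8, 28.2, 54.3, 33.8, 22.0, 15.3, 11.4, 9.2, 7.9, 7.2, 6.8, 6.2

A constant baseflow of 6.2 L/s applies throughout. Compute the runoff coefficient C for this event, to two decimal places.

C ≈ 0.31

ΣQ_DR = 141.7 L/s; V = ΣQ_DR·Δt = 7.652 × 10^5 L.
Runoff depth d = V / A = 49.37 mm.
C = d / P = 49.37 / 158 = 0.31.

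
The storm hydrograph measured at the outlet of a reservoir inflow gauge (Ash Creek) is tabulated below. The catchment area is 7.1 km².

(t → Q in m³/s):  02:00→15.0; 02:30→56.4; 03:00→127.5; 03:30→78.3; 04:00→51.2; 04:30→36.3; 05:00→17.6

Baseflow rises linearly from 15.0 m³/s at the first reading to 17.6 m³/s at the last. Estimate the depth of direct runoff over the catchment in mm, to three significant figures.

Direct runoff: 0.00, 40.97, 111.63, 62.00, 34.47, 19.13, 0.00 m³/s; ΣQ_DR = 268.2 m³/s.
V = ΣQ_DR · Δt = 268.2 × 1800 s = 4.828 × 10^5 m³.
Over A = 7.1 km², depth = V / A = 68.0 mm.

d ≈ 68.0 mm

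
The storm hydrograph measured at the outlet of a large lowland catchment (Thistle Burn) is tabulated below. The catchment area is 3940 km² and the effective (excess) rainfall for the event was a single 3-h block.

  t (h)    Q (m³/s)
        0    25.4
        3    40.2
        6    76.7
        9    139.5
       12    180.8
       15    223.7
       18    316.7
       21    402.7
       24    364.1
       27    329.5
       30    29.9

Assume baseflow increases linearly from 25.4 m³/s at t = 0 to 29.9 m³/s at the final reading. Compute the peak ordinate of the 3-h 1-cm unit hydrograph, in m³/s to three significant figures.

U_p ≈ 748 m³/s

Direct runoff: 0.00, 14.35, 50.40, 112.75, 153.60, 196.05, 288.60, 374.15, 335.10, 300.05, 0.00 m³/s; ΣQ_DR = 1825 m³/s, peak = 374.15 m³/s.
Runoff depth d = ΣQ_DR·Δt / A = 1825 × 10800 / (3940 km²) = 5.003 mm.
The 1-cm UH is the DRH scaled by (10 mm)/d, so U_p = 374.15 × 10/5.003 = 748 m³/s.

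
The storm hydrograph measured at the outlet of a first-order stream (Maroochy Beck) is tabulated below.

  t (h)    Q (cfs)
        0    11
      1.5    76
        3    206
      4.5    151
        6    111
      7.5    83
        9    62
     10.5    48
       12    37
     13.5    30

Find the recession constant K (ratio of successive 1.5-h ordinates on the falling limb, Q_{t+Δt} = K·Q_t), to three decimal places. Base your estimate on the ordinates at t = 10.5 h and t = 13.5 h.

K ≈ 0.791

Using the recession-limb readings at t = 10.5 h and t = 13.5 h: Q falls from 48 to 30 cfs over 2 intervals.
K = (Q₂/Q₁)^(1/2) = (30/48)^(1/2) = 0.791.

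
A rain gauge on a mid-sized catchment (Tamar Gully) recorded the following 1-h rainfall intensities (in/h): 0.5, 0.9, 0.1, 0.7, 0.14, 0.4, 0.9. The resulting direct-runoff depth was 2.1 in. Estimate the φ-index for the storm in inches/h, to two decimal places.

Only the 5 blocks with intensity above φ contribute runoff: 0.5, 0.9, 0.7, 0.4, 0.9 in/h.
Σ(I−φ)·Δt = d  ⇒  (0.5+0.9+0.7+0.4+0.9 − 5φ)·1 = 2.1
φ = (3.400 − 2.1/1) / 5 = 0.26 in/h.

φ ≈ 0.26 in/h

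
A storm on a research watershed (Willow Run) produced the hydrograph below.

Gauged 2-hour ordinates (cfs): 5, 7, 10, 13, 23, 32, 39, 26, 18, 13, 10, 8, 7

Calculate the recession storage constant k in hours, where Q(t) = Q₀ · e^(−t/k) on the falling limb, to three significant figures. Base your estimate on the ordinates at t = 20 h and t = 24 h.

k ≈ 11.2 h

On the falling limb, Q drops from 10 to 7 cfs between t = 20 h and t = 24 h (Δt = 4 h).
k = −Δt / ln(Q₂/Q₁) = −4 / ln(7/10) = 11.2 h.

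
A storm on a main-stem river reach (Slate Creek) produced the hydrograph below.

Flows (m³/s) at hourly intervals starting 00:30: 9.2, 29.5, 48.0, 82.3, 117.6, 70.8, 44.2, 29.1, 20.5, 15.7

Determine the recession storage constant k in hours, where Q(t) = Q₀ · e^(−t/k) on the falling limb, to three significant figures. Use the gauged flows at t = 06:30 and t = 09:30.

On the falling limb, Q drops from 44.2 to 15.7 m³/s between t = 06:30 and t = 09:30 (Δt = 3 h).
k = −Δt / ln(Q₂/Q₁) = −3 / ln(15.7/44.2) = 2.90 h.

k ≈ 2.90 h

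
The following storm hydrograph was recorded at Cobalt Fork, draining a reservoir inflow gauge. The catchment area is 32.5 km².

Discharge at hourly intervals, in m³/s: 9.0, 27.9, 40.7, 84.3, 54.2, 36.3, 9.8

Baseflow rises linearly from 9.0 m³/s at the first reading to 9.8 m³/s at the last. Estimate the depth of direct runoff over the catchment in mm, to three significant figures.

d ≈ 21.8 mm

Direct runoff: 0.00, 18.77, 31.43, 74.90, 44.67, 26.63, 0.00 m³/s; ΣQ_DR = 196.4 m³/s.
V = ΣQ_DR · Δt = 196.4 × 3600 s = 7.070 × 10^5 m³.
Over A = 32.5 km², depth = V / A = 21.8 mm.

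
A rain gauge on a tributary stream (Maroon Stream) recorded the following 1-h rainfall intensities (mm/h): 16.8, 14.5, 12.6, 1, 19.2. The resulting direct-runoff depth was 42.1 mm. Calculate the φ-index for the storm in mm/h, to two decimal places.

Only the 4 blocks with intensity above φ contribute runoff: 16.8, 14.5, 12.6, 19.2 mm/h.
Σ(I−φ)·Δt = d  ⇒  (16.8+14.5+12.6+19.2 − 4φ)·1 = 42.1
φ = (63.10 − 42.1/1) / 4 = 5.25 mm/h.

φ ≈ 5.25 mm/h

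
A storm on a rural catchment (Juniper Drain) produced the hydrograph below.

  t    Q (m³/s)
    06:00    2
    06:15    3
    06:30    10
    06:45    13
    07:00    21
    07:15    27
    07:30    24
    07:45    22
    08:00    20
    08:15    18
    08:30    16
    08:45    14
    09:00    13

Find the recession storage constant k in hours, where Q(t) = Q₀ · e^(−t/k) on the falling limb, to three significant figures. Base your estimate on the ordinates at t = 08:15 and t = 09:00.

On the falling limb, Q drops from 18 to 13 m³/s between t = 08:15 and t = 09:00 (Δt = 0.75 h).
k = −Δt / ln(Q₂/Q₁) = −0.75 / ln(13/18) = 2.30 h.

k ≈ 2.30 h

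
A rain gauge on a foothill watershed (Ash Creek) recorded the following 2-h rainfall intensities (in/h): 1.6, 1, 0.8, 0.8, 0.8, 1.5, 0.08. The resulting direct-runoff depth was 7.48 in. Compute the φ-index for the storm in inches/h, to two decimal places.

Only the 6 blocks with intensity above φ contribute runoff: 1.6, 1, 0.8, 0.8, 0.8, 1.5 in/h.
Σ(I−φ)·Δt = d  ⇒  (1.6+1+0.8+0.8+0.8+1.5 − 6φ)·2 = 7.48
φ = (6.500 − 7.48/2) / 6 = 0.46 in/h.

φ ≈ 0.46 in/h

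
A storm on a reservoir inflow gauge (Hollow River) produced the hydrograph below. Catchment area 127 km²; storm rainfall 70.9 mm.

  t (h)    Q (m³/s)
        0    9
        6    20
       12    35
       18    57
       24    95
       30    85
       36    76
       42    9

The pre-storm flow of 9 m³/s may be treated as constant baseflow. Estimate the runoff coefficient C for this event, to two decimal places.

C ≈ 0.75

ΣQ_DR = 314.0 m³/s; V = ΣQ_DR·Δt = 6.782 × 10^6 m³.
Runoff depth d = V / A = 53.40 mm.
C = d / P = 53.40 / 70.9 = 0.75.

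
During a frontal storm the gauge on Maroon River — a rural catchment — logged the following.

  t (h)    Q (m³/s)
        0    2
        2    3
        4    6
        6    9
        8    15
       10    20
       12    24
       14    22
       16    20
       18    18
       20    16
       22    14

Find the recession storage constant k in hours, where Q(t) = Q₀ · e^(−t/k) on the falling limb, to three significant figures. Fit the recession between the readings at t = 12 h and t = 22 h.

k ≈ 18.6 h

On the falling limb, Q drops from 24 to 14 m³/s between t = 12 h and t = 22 h (Δt = 10 h).
k = −Δt / ln(Q₂/Q₁) = −10 / ln(14/24) = 18.6 h.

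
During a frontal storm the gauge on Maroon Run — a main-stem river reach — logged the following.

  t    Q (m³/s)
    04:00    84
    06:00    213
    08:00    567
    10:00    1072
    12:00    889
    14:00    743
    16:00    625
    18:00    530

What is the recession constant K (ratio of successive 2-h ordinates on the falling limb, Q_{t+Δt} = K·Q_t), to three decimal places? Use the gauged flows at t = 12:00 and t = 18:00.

Using the recession-limb readings at t = 12:00 and t = 18:00: Q falls from 889 to 530 m³/s over 3 intervals.
K = (Q₂/Q₁)^(1/3) = (530/889)^(1/3) = 0.842.

K ≈ 0.842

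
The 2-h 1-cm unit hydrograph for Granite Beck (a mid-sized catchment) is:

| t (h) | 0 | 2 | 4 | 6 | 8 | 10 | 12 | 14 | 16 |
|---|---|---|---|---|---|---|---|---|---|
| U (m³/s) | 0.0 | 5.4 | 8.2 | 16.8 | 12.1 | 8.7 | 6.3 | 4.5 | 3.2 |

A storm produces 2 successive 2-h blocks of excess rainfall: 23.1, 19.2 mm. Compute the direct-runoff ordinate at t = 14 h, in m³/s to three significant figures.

Q ≈ 22.5 m³/s

By discrete convolution, Q_j = Σ (P_i / 10 mm) · U_{j−i}.
At t = 14 h (j=7): Q = (23.1/10)·4.5 + (19.2/10)·6.3 = 22.5 m³/s.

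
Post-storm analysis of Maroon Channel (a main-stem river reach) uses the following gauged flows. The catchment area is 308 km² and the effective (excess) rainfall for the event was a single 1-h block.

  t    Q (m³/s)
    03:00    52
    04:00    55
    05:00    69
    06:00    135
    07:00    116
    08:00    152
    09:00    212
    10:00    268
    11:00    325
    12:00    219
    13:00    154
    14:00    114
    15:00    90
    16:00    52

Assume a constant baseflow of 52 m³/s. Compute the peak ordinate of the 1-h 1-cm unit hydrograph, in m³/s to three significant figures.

U_p ≈ 182 m³/s

Direct runoff: 0.0, 3.0, 17.0, 83.0, 64.0, 100.0, 160.0, 216.0, 273.0, 167.0, 102.0, 62.0, 38.0, 0.0 m³/s; ΣQ_DR = 1285 m³/s, peak = 273.0 m³/s.
Runoff depth d = ΣQ_DR·Δt / A = 1285 × 3600 / (308 km²) = 15.02 mm.
The 1-cm UH is the DRH scaled by (10 mm)/d, so U_p = 273.0 × 10/15.02 = 182 m³/s.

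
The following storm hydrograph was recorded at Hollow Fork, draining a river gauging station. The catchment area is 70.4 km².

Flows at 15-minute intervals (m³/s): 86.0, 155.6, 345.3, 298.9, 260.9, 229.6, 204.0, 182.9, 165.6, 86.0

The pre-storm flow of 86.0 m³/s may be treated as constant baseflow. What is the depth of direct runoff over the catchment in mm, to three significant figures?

d ≈ 14.8 mm

Direct runoff: 0.0, 69.6, 259.3, 212.9, 174.9, 143.6, 118.0, 96.9, 79.6, 0.0 m³/s; ΣQ_DR = 1155 m³/s.
V = ΣQ_DR · Δt = 1155 × 900 s = 1.039 × 10^6 m³.
Over A = 70.4 km², depth = V / A = 14.8 mm.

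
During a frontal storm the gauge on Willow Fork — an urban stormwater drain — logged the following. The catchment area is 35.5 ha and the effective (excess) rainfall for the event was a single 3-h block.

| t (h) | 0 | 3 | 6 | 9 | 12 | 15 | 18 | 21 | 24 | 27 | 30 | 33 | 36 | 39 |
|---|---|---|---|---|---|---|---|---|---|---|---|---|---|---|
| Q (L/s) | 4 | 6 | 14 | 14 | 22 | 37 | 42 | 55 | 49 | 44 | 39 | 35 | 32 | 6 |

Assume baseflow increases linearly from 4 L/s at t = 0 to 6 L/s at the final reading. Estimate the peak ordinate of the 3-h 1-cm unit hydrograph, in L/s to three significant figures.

Direct runoff: 0.00, 1.85, 9.69, 9.54, 17.38, 32.23, 37.08, 49.92, 43.77, 38.62, 33.46, 29.31, 26.15, 0.00 L/s; ΣQ_DR = 329.0 L/s, peak = 49.92 L/s.
Runoff depth d = ΣQ_DR·Δt / A = 329.0 × 10800 / (35.5 ha) = 10.01 mm.
The 1-cm UH is the DRH scaled by (10 mm)/d, so U_p = 49.92 × 10/10.01 = 49.9 L/s.

U_p ≈ 49.9 L/s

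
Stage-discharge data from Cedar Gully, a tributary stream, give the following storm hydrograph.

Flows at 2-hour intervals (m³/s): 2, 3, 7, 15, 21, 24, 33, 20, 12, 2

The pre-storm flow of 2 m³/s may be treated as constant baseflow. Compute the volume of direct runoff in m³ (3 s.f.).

Direct-runoff ordinates (Q − Q_b): 0.0, 1.0, 5.0, 13.0, 19.0, 22.0, 31.0, 18.0, 10.0, 0.0 m³/s.
ΣQ_DR = 119.0 m³/s.
With Δt = 2 h = 7200 s, V = ΣQ_DR · Δt = 119.0 × 7200 = 8.57 × 10^5 m³.

V ≈ 8.57 × 10^5 m³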